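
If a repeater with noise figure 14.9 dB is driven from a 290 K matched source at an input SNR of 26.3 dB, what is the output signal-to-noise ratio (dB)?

11.4 dB

By definition F = SNR_in/SNR_out, so in dB: SNR_out = SNR_in − NF
SNR_out = 26.3 − 14.9 = 11.4 dB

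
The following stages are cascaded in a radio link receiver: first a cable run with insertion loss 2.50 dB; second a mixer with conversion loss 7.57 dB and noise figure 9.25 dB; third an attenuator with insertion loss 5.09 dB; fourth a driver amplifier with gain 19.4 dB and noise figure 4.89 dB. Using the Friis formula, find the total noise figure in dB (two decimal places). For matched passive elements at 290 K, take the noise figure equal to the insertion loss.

Convert to linear (a loss of L dB is a gain of −L dB): F_i = 10^(NF_i/10), G_i = 10^(G_i,dB/10)
  Stage 1: F_1 = 10^(2.50/10) = 1.778, G_1 = 10^(−2.50/10) = 0.5623
  Stage 2: F_2 = 10^(9.25/10) = 8.414, G_2 = 10^(−7.57/10) = 0.1750
  Stage 3: F_3 = 10^(5.09/10) = 3.228, G_3 = 10^(−5.09/10) = 0.3097
  Stage 4: F_4 = 10^(4.89/10) = 3.083, G_4 = 10^(19.4/10) = 87.10
Friis cascade:
  F = 1.778 + (8.414 − 1)/0.5623 + (3.228 − 1)/0.09840 + (3.083 − 1)/0.03048 = 106.0
NF = 10 log₁₀(106.0) = 20.25 dB

20.25 dB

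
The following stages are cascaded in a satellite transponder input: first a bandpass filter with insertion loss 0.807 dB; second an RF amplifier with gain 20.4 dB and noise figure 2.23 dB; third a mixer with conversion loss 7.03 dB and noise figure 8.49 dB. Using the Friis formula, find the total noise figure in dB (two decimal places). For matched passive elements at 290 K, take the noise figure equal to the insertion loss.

3.18 dB

Convert to linear (a loss of L dB is a gain of −L dB): F_i = 10^(NF_i/10), G_i = 10^(G_i,dB/10)
  Stage 1: F_1 = 10^(0.807/10) = 1.204, G_1 = 10^(−0.807/10) = 0.8304
  Stage 2: F_2 = 10^(2.23/10) = 1.671, G_2 = 10^(20.4/10) = 109.6
  Stage 3: F_3 = 10^(8.49/10) = 7.063, G_3 = 10^(−7.03/10) = 0.1982
Friis cascade:
  F = 1.204 + (1.671 − 1)/0.8304 + (7.063 − 1)/91.05 = 2.079
NF = 10 log₁₀(2.079) = 3.18 dB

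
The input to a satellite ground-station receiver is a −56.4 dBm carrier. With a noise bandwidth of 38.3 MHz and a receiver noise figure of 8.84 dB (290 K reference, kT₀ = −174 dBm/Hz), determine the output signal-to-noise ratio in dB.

32.9 dB

Noise floor: N = −174 + 10 log₁₀(B) + NF
10 log₁₀(3.83×10⁷) = 75.83 dB
N = −174 + 75.83 + 8.84 = −89.33 dBm
SNR = P_sig − N = −56.4 − (−89.33) = 32.93 dB → 32.9 dB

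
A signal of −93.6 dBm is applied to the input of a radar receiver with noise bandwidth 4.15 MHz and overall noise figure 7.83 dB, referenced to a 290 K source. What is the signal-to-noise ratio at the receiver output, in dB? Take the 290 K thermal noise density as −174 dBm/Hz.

Noise floor: N = −174 + 10 log₁₀(B) + NF
10 log₁₀(4.15×10⁶) = 66.18 dB
N = −174 + 66.18 + 7.83 = −99.99 dBm
SNR = P_sig − N = −93.6 − (−99.99) = 6.39 dB → 6.4 dB

6.4 dB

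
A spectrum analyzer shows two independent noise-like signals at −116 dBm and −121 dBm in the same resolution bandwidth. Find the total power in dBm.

Convert to linear, add, convert back:
P₁ = 2.51×10⁻¹⁵ W, P₂ = 7.94×10⁻¹⁶ W
P_tot = 3.31×10⁻¹⁵ W → 10 log₁₀(P_tot / 10⁻³) = −114.8 dBm

−114.8 dBm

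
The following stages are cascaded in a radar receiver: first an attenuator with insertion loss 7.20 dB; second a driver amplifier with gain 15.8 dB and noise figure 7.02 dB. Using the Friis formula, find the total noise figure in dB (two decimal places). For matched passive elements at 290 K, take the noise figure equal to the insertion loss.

14.22 dB

Convert to linear (a loss of L dB is a gain of −L dB): F_i = 10^(NF_i/10), G_i = 10^(G_i,dB/10)
  Stage 1: F_1 = 10^(7.20/10) = 5.248, G_1 = 10^(−7.20/10) = 0.1905
  Stage 2: F_2 = 10^(7.02/10) = 5.035, G_2 = 10^(15.8/10) = 38.02
Friis cascade:
  F = 5.248 + (5.035 − 1)/0.1905 = 26.42
NF = 10 log₁₀(26.42) = 14.22 dB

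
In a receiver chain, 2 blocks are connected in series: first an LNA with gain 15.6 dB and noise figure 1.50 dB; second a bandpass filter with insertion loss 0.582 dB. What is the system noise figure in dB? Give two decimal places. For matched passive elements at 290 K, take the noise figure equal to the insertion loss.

Convert to linear (a loss of L dB is a gain of −L dB): F_i = 10^(NF_i/10), G_i = 10^(G_i,dB/10)
  Stage 1: F_1 = 10^(1.50/10) = 1.413, G_1 = 10^(15.6/10) = 36.31
  Stage 2: F_2 = 10^(0.582/10) = 1.143, G_2 = 10^(−0.582/10) = 0.8746
Friis cascade:
  F = 1.413 + (1.143 − 1)/36.31 = 1.416
NF = 10 log₁₀(1.416) = 1.51 dB

1.51 dB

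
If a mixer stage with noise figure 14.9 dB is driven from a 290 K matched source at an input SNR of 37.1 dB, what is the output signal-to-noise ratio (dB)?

By definition F = SNR_in/SNR_out, so in dB: SNR_out = SNR_in − NF
SNR_out = 37.1 − 14.9 = 22.2 dB

22.2 dB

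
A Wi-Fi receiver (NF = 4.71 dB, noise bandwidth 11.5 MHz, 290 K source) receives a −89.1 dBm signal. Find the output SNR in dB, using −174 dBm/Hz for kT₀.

9.6 dB

Noise floor: N = −174 + 10 log₁₀(B) + NF
10 log₁₀(1.15×10⁷) = 70.61 dB
N = −174 + 70.61 + 4.71 = −98.68 dBm
SNR = P_sig − N = −89.1 − (−98.68) = 9.58 dB → 9.6 dB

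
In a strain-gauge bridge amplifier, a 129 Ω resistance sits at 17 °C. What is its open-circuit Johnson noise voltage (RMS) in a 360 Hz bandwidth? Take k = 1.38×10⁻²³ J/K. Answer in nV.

27.3 nV

T = 17 °C + 273.15 = 290.15 K
V_n = √(4kTRB)
4kTRB = 4 × 1.38×10⁻²³ × 290.15 × 1.29×10² × 3.60×10² = 7.44×10⁻¹⁶ V²
V_n = √(7.44×10⁻¹⁶) = 2.73×10⁻⁸ V = 27.3 nV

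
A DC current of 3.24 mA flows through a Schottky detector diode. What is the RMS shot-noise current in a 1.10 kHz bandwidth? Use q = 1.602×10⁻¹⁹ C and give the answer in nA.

1.07 nA

I_n = √(2qI·B)
2qI·B = 2 × 1.602×10⁻¹⁹ × 3.24×10⁻³ × 1.10×10³ = 1.14×10⁻¹⁸ A²
I_n = √(1.14×10⁻¹⁸) = 1.07×10⁻⁹ A = 1.07 nA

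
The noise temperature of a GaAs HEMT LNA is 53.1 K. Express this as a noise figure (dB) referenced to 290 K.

0.730 dB

F = 1 + T_e/T₀ = 1 + 53.1/290 = 1.1831
NF = 10 log₁₀(1.1831) = 0.730 dB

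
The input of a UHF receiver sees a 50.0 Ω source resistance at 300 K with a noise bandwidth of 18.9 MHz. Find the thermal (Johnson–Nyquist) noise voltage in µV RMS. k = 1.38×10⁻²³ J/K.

V_n = √(4kTRB)
4kTRB = 4 × 1.38×10⁻²³ × 300 × 5.00×10¹ × 1.89×10⁷ = 1.56×10⁻¹¹ V²
V_n = √(1.56×10⁻¹¹) = 3.96×10⁻⁶ V = 3.96 µV

3.96 µV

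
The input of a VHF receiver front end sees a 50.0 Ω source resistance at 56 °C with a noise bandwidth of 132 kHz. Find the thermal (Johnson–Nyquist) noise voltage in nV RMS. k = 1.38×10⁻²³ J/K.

T = 56 °C + 273.15 = 329.15 K
V_n = √(4kTRB)
4kTRB = 4 × 1.38×10⁻²³ × 329.15 × 5.00×10¹ × 1.32×10⁵ = 1.20×10⁻¹³ V²
V_n = √(1.20×10⁻¹³) = 3.46×10⁻⁷ V = 346 nV

346 nV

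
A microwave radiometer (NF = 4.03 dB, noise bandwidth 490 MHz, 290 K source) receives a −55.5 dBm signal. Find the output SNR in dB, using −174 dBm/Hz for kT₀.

27.6 dB

Noise floor: N = −174 + 10 log₁₀(B) + NF
10 log₁₀(4.90×10⁸) = 86.9 dB
N = −174 + 86.9 + 4.03 = −83.07 dBm
SNR = P_sig − N = −55.5 − (−83.07) = 27.57 dB → 27.6 dB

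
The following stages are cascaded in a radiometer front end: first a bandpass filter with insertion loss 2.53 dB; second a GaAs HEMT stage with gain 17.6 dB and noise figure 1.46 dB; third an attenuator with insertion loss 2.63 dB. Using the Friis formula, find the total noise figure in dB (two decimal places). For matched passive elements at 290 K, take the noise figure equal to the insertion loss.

4.03 dB

Convert to linear (a loss of L dB is a gain of −L dB): F_i = 10^(NF_i/10), G_i = 10^(G_i,dB/10)
  Stage 1: F_1 = 10^(2.53/10) = 1.791, G_1 = 10^(−2.53/10) = 0.5585
  Stage 2: F_2 = 10^(1.46/10) = 1.400, G_2 = 10^(17.6/10) = 57.54
  Stage 3: F_3 = 10^(2.63/10) = 1.832, G_3 = 10^(−2.63/10) = 0.5458
Friis cascade:
  F = 1.791 + (1.400 − 1)/0.5585 + (1.832 − 1)/32.14 = 2.532
NF = 10 log₁₀(2.532) = 4.03 dB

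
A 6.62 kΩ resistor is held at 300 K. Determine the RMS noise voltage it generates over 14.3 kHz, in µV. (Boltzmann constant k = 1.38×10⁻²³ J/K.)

V_n = √(4kTRB)
4kTRB = 4 × 1.38×10⁻²³ × 300 × 6.62×10³ × 1.43×10⁴ = 1.57×10⁻¹² V²
V_n = √(1.57×10⁻¹²) = 1.25×10⁻⁶ V = 1.25 µV

1.25 µV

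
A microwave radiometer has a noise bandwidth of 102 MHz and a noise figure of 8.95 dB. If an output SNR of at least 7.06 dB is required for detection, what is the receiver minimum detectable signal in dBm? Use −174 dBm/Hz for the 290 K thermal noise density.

−77.9 dBm

Sensitivity = −174 + 10 log₁₀(B) + NF + SNR_min
= −174 + 80.09 + 8.95 + 7.06
= −77.90 dBm → −77.9 dBm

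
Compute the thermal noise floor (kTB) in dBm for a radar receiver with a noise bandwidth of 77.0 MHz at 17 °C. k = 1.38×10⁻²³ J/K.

−95.1 dBm

T = 17 °C + 273.15 = 290.15 K
P_n = kTB = 1.38×10⁻²³ × 290.15 × 7.70×10⁷ = 3.08×10⁻¹³ W
In dBm: 10 log₁₀(3.08×10⁻¹³ / 10⁻³) = −95.1 dBm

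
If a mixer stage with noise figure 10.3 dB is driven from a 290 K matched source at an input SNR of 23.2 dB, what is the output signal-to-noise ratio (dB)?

12.9 dB

By definition F = SNR_in/SNR_out, so in dB: SNR_out = SNR_in − NF
SNR_out = 23.2 − 10.3 = 12.9 dB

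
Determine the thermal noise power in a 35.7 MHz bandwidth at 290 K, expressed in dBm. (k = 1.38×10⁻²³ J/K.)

−98.5 dBm

P_n = kTB = 1.38×10⁻²³ × 290 × 3.57×10⁷ = 1.43×10⁻¹³ W
In dBm: 10 log₁₀(1.43×10⁻¹³ / 10⁻³) = −98.5 dBm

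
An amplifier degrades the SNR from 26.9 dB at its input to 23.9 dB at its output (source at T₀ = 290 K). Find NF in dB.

3.0 dB

NF (dB) = SNR_in(dB) − SNR_out(dB) when the source is at T₀
NF = 26.9 − 23.9 = 3.0 dB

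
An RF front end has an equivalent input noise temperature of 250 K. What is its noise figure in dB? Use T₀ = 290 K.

F = 1 + T_e/T₀ = 1 + 250/290 = 1.86207
NF = 10 log₁₀(1.86207) = 2.70 dB

2.70 dB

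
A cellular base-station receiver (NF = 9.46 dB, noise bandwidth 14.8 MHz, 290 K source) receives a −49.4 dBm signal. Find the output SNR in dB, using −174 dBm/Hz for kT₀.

43.4 dB

Noise floor: N = −174 + 10 log₁₀(B) + NF
10 log₁₀(1.48×10⁷) = 71.7 dB
N = −174 + 71.7 + 9.46 = −92.84 dBm
SNR = P_sig − N = −49.4 − (−92.84) = 43.44 dB → 43.4 dB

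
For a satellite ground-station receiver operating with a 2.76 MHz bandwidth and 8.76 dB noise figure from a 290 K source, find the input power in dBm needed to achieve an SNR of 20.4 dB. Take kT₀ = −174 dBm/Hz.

−80.4 dBm

Sensitivity = −174 + 10 log₁₀(B) + NF + SNR_min
= −174 + 64.41 + 8.76 + 20.4
= −80.43 dBm → −80.4 dBm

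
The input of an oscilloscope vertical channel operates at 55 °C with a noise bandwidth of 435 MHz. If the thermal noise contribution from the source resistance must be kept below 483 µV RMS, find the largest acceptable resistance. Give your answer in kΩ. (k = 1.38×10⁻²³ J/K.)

T = 55 °C + 273.15 = 328.15 K
Johnson–Nyquist: V_n = √(4kTRB) ⇒ R = V_n² / (4kTB)
4kTB = 4 × 1.38×10⁻²³ × 328.15 × 4.35×10⁸ = 7.88×10⁻¹²
R = (4.83×10⁻⁴)² / 7.88×10⁻¹² = 2.96×10⁴ Ω = 29.6 kΩ

29.6 kΩ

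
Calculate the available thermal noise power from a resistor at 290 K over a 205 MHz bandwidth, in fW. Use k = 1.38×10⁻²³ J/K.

820 fW

P_n = kTB = 1.38×10⁻²³ × 290 × 2.05×10⁸ = 8.20×10⁻¹³ W = 820 fW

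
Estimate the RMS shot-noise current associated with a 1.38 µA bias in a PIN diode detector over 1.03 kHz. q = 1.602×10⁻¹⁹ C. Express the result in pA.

I_n = √(2qI·B)
2qI·B = 2 × 1.602×10⁻¹⁹ × 1.38×10⁻⁶ × 1.03×10³ = 4.55×10⁻²² A²
I_n = √(4.55×10⁻²²) = 2.13×10⁻¹¹ A = 21.3 pA

21.3 pA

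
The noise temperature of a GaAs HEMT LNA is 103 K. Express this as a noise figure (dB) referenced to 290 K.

1.32 dB

F = 1 + T_e/T₀ = 1 + 103/290 = 1.35517
NF = 10 log₁₀(1.35517) = 1.32 dB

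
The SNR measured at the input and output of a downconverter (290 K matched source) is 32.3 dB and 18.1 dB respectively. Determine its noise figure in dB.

14.2 dB

NF (dB) = SNR_in(dB) − SNR_out(dB) when the source is at T₀
NF = 32.3 − 18.1 = 14.2 dB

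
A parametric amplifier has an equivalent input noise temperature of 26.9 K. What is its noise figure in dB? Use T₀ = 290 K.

F = 1 + T_e/T₀ = 1 + 26.9/290 = 1.09276
NF = 10 log₁₀(1.09276) = 0.385 dB

0.385 dB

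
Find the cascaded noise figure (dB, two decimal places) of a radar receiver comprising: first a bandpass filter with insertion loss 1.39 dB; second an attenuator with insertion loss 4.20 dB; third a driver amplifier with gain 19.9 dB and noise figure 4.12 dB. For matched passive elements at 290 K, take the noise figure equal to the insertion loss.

Convert to linear (a loss of L dB is a gain of −L dB): F_i = 10^(NF_i/10), G_i = 10^(G_i,dB/10)
  Stage 1: F_1 = 10^(1.39/10) = 1.377, G_1 = 10^(−1.39/10) = 0.7261
  Stage 2: F_2 = 10^(4.20/10) = 2.630, G_2 = 10^(−4.20/10) = 0.3802
  Stage 3: F_3 = 10^(4.12/10) = 2.582, G_3 = 10^(19.9/10) = 97.72
Friis cascade:
  F = 1.377 + (2.630 − 1)/0.7261 + (2.582 − 1)/0.2761 = 9.354
NF = 10 log₁₀(9.354) = 9.71 dB

9.71 dB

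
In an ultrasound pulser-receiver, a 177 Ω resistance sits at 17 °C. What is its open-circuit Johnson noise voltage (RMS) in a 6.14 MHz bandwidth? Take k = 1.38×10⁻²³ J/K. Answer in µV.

4.17 µV

T = 17 °C + 273.15 = 290.15 K
V_n = √(4kTRB)
4kTRB = 4 × 1.38×10⁻²³ × 290.15 × 1.77×10² × 6.14×10⁶ = 1.74×10⁻¹¹ V²
V_n = √(1.74×10⁻¹¹) = 4.17×10⁻⁶ V = 4.17 µV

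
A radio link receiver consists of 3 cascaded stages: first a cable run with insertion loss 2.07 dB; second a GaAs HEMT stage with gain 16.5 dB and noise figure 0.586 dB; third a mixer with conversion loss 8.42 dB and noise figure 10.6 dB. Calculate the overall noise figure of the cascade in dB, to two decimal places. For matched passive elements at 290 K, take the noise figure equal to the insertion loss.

Convert to linear (a loss of L dB is a gain of −L dB): F_i = 10^(NF_i/10), G_i = 10^(G_i,dB/10)
  Stage 1: F_1 = 10^(2.07/10) = 1.611, G_1 = 10^(−2.07/10) = 0.6209
  Stage 2: F_2 = 10^(0.586/10) = 1.144, G_2 = 10^(16.5/10) = 44.67
  Stage 3: F_3 = 10^(10.6/10) = 11.48, G_3 = 10^(−8.42/10) = 0.1439
Friis cascade:
  F = 1.611 + (1.144 − 1)/0.6209 + (11.48 − 1)/27.73 = 2.221
NF = 10 log₁₀(2.221) = 3.47 dB

3.47 dB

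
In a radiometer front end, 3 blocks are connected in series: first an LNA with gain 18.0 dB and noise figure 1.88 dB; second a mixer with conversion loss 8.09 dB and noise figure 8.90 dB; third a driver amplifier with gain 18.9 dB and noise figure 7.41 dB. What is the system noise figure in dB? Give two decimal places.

3.24 dB

Convert to linear (a loss of L dB is a gain of −L dB): F_i = 10^(NF_i/10), G_i = 10^(G_i,dB/10)
  Stage 1: F_1 = 10^(1.88/10) = 1.542, G_1 = 10^(18.0/10) = 63.10
  Stage 2: F_2 = 10^(8.90/10) = 7.762, G_2 = 10^(−8.09/10) = 0.1552
  Stage 3: F_3 = 10^(7.41/10) = 5.508, G_3 = 10^(18.9/10) = 77.62
Friis cascade:
  F = 1.542 + (7.762 − 1)/63.10 + (5.508 − 1)/9.795 = 2.109
NF = 10 log₁₀(2.109) = 3.24 dB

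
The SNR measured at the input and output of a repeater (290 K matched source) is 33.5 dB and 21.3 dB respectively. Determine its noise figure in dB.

12.2 dB

NF (dB) = SNR_in(dB) − SNR_out(dB) when the source is at T₀
NF = 33.5 − 21.3 = 12.2 dB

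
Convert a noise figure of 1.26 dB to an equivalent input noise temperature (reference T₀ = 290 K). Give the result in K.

F = 10^(1.26/10) = 1.3366
T_e = (F − 1)·T₀ = (1.3366 − 1) × 290 = 97.6 K

97.6 K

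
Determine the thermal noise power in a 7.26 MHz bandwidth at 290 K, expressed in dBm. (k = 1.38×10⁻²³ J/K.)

P_n = kTB = 1.38×10⁻²³ × 290 × 7.26×10⁶ = 2.91×10⁻¹⁴ W
In dBm: 10 log₁₀(2.91×10⁻¹⁴ / 10⁻³) = −105.4 dBm

−105.4 dBm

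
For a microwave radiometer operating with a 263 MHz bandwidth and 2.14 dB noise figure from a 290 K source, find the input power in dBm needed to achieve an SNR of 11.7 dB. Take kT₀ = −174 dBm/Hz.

Sensitivity = −174 + 10 log₁₀(B) + NF + SNR_min
= −174 + 84.2 + 2.14 + 11.7
= −75.96 dBm → −76.0 dBm

−76.0 dBm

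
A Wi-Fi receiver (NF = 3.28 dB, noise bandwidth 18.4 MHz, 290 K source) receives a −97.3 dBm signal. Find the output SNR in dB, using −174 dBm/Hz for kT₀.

0.8 dB

Noise floor: N = −174 + 10 log₁₀(B) + NF
10 log₁₀(1.84×10⁷) = 72.65 dB
N = −174 + 72.65 + 3.28 = −98.07 dBm
SNR = P_sig − N = −97.3 − (−98.07) = 0.77 dB → 0.8 dB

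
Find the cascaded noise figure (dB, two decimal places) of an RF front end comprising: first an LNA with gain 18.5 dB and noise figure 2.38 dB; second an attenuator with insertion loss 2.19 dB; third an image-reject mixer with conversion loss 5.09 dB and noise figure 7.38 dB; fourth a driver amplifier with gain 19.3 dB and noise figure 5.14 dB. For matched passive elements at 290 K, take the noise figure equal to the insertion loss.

Convert to linear (a loss of L dB is a gain of −L dB): F_i = 10^(NF_i/10), G_i = 10^(G_i,dB/10)
  Stage 1: F_1 = 10^(2.38/10) = 1.730, G_1 = 10^(18.5/10) = 70.79
  Stage 2: F_2 = 10^(2.19/10) = 1.656, G_2 = 10^(−2.19/10) = 0.6039
  Stage 3: F_3 = 10^(7.38/10) = 5.470, G_3 = 10^(−5.09/10) = 0.3097
  Stage 4: F_4 = 10^(5.14/10) = 3.266, G_4 = 10^(19.3/10) = 85.11
Friis cascade:
  F = 1.730 + (1.656 − 1)/70.79 + (5.470 − 1)/42.76 + (3.266 − 1)/13.24 = 2.015
NF = 10 log₁₀(2.015) = 3.04 dB

3.04 dB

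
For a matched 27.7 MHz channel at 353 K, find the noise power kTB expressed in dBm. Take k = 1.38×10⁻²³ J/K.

−98.7 dBm

P_n = kTB = 1.38×10⁻²³ × 353 × 2.77×10⁷ = 1.35×10⁻¹³ W
In dBm: 10 log₁₀(1.35×10⁻¹³ / 10⁻³) = −98.7 dBm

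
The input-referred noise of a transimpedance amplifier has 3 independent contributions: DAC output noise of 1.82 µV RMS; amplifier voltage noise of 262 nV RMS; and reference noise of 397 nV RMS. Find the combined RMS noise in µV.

1.88 µV

Uncorrelated sources add in power (mean-square): V_tot = √(ΣV_i²)
V_tot = √[(1.82×10⁻⁶)² + (2.62×10⁻⁷)² + (3.97×10⁻⁷)²] = 1.88×10⁻⁶ V = 1.88 µV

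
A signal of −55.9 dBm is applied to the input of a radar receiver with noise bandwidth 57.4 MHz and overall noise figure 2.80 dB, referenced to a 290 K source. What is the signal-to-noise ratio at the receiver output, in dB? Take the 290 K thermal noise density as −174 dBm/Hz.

37.7 dB

Noise floor: N = −174 + 10 log₁₀(B) + NF
10 log₁₀(5.74×10⁷) = 77.59 dB
N = −174 + 77.59 + 2.80 = −93.61 dBm
SNR = P_sig − N = −55.9 − (−93.61) = 37.71 dB → 37.7 dB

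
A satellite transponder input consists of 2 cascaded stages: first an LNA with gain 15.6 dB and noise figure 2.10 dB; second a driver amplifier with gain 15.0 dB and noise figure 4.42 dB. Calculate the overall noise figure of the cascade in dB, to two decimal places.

Convert to linear (a loss of L dB is a gain of −L dB): F_i = 10^(NF_i/10), G_i = 10^(G_i,dB/10)
  Stage 1: F_1 = 10^(2.10/10) = 1.622, G_1 = 10^(15.6/10) = 36.31
  Stage 2: F_2 = 10^(4.42/10) = 2.767, G_2 = 10^(15.0/10) = 31.62
Friis cascade:
  F = 1.622 + (2.767 − 1)/36.31 = 1.670
NF = 10 log₁₀(1.670) = 2.23 dB

2.23 dB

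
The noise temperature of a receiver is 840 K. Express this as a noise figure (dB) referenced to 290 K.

F = 1 + T_e/T₀ = 1 + 840/290 = 3.89655
NF = 10 log₁₀(3.89655) = 5.91 dB

5.91 dB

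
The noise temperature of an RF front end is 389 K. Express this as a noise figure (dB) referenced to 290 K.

3.69 dB

F = 1 + T_e/T₀ = 1 + 389/290 = 2.34138
NF = 10 log₁₀(2.34138) = 3.69 dB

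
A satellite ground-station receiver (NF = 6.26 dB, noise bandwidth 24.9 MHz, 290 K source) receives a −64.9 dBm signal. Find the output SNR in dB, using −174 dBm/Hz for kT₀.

28.9 dB

Noise floor: N = −174 + 10 log₁₀(B) + NF
10 log₁₀(2.49×10⁷) = 73.96 dB
N = −174 + 73.96 + 6.26 = −93.78 dBm
SNR = P_sig − N = −64.9 − (−93.78) = 28.88 dB → 28.9 dB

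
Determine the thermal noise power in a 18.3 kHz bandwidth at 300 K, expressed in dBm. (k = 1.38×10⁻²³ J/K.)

−131.2 dBm

P_n = kTB = 1.38×10⁻²³ × 300 × 1.83×10⁴ = 7.58×10⁻¹⁷ W
In dBm: 10 log₁₀(7.58×10⁻¹⁷ / 10⁻³) = −131.2 dBm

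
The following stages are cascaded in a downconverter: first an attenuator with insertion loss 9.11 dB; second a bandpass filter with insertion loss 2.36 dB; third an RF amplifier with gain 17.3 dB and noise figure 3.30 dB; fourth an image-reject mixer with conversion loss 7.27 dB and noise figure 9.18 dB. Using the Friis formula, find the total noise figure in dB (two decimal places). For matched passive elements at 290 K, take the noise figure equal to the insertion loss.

15.04 dB

Convert to linear (a loss of L dB is a gain of −L dB): F_i = 10^(NF_i/10), G_i = 10^(G_i,dB/10)
  Stage 1: F_1 = 10^(9.11/10) = 8.147, G_1 = 10^(−9.11/10) = 0.1227
  Stage 2: F_2 = 10^(2.36/10) = 1.722, G_2 = 10^(−2.36/10) = 0.5808
  Stage 3: F_3 = 10^(3.30/10) = 2.138, G_3 = 10^(17.3/10) = 53.70
  Stage 4: F_4 = 10^(9.18/10) = 8.279, G_4 = 10^(−7.27/10) = 0.1875
Friis cascade:
  F = 8.147 + (1.722 − 1)/0.1227 + (2.138 − 1)/0.07129 + (8.279 − 1)/3.828 = 31.89
NF = 10 log₁₀(31.89) = 15.04 dB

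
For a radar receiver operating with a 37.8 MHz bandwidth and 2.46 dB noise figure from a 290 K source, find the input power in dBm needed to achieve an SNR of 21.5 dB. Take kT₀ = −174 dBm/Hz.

−74.3 dBm

Sensitivity = −174 + 10 log₁₀(B) + NF + SNR_min
= −174 + 75.77 + 2.46 + 21.5
= −74.27 dBm → −74.3 dBm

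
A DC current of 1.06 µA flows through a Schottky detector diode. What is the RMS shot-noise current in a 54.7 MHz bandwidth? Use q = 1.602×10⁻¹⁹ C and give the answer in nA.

I_n = √(2qI·B)
2qI·B = 2 × 1.602×10⁻¹⁹ × 1.06×10⁻⁶ × 5.47×10⁷ = 1.86×10⁻¹⁷ A²
I_n = √(1.86×10⁻¹⁷) = 4.31×10⁻⁹ A = 4.31 nA

4.31 nA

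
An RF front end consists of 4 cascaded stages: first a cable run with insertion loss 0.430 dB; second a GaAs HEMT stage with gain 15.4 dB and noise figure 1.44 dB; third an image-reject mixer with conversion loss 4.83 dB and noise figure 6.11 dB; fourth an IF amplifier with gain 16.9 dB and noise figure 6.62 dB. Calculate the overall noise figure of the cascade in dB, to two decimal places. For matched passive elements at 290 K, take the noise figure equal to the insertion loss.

Convert to linear (a loss of L dB is a gain of −L dB): F_i = 10^(NF_i/10), G_i = 10^(G_i,dB/10)
  Stage 1: F_1 = 10^(0.430/10) = 1.104, G_1 = 10^(−0.430/10) = 0.9057
  Stage 2: F_2 = 10^(1.44/10) = 1.393, G_2 = 10^(15.4/10) = 34.67
  Stage 3: F_3 = 10^(6.11/10) = 4.083, G_3 = 10^(−4.83/10) = 0.3289
  Stage 4: F_4 = 10^(6.62/10) = 4.592, G_4 = 10^(16.9/10) = 48.98
Friis cascade:
  F = 1.104 + (1.393 − 1)/0.9057 + (4.083 − 1)/31.41 + (4.592 − 1)/10.33 = 1.984
NF = 10 log₁₀(1.984) = 2.98 dB

2.98 dB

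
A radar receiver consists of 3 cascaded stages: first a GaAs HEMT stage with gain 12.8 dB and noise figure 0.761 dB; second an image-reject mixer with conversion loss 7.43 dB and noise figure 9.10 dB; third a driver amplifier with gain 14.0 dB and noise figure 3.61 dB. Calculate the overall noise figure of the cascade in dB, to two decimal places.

2.88 dB

Convert to linear (a loss of L dB is a gain of −L dB): F_i = 10^(NF_i/10), G_i = 10^(G_i,dB/10)
  Stage 1: F_1 = 10^(0.761/10) = 1.192, G_1 = 10^(12.8/10) = 19.05
  Stage 2: F_2 = 10^(9.10/10) = 8.128, G_2 = 10^(−7.43/10) = 0.1807
  Stage 3: F_3 = 10^(3.61/10) = 2.296, G_3 = 10^(14.0/10) = 25.12
Friis cascade:
  F = 1.192 + (8.128 − 1)/19.05 + (2.296 − 1)/3.443 = 1.942
NF = 10 log₁₀(1.942) = 2.88 dB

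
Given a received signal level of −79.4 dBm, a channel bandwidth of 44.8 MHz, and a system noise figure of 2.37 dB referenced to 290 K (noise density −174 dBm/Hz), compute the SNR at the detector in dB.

15.7 dB

Noise floor: N = −174 + 10 log₁₀(B) + NF
10 log₁₀(4.48×10⁷) = 76.51 dB
N = −174 + 76.51 + 2.37 = −95.12 dBm
SNR = P_sig − N = −79.4 − (−95.12) = 15.72 dB → 15.7 dB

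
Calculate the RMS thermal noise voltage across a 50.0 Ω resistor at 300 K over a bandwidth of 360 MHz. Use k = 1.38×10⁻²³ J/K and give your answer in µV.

V_n = √(4kTRB)
4kTRB = 4 × 1.38×10⁻²³ × 300 × 5.00×10¹ × 3.60×10⁸ = 2.98×10⁻¹⁰ V²
V_n = √(2.98×10⁻¹⁰) = 1.73×10⁻⁵ V = 17.3 µV

17.3 µV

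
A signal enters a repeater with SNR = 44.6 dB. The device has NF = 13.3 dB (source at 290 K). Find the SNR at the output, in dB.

By definition F = SNR_in/SNR_out, so in dB: SNR_out = SNR_in − NF
SNR_out = 44.6 − 13.3 = 31.3 dB

31.3 dB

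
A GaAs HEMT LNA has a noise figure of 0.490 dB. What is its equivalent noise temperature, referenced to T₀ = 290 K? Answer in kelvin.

34.6 K

F = 10^(0.490/10) = 1.11944
T_e = (F − 1)·T₀ = (1.11944 − 1) × 290 = 34.6 K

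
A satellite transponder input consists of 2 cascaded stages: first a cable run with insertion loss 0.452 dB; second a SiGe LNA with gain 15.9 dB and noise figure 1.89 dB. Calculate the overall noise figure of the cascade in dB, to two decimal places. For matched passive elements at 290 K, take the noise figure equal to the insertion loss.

2.34 dB

Convert to linear (a loss of L dB is a gain of −L dB): F_i = 10^(NF_i/10), G_i = 10^(G_i,dB/10)
  Stage 1: F_1 = 10^(0.452/10) = 1.110, G_1 = 10^(−0.452/10) = 0.9012
  Stage 2: F_2 = 10^(1.89/10) = 1.545, G_2 = 10^(15.9/10) = 38.90
Friis cascade:
  F = 1.110 + (1.545 − 1)/0.9012 = 1.715
NF = 10 log₁₀(1.715) = 2.34 dB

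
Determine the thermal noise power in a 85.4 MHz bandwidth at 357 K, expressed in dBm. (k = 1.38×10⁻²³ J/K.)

P_n = kTB = 1.38×10⁻²³ × 357 × 8.54×10⁷ = 4.21×10⁻¹³ W
In dBm: 10 log₁₀(4.21×10⁻¹³ / 10⁻³) = −93.8 dBm

−93.8 dBm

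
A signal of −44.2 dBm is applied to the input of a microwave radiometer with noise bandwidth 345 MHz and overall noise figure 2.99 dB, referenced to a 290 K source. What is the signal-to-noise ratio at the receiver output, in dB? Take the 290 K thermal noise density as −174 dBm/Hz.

Noise floor: N = −174 + 10 log₁₀(B) + NF
10 log₁₀(3.45×10⁸) = 85.38 dB
N = −174 + 85.38 + 2.99 = −85.63 dBm
SNR = P_sig − N = −44.2 − (−85.63) = 41.43 dB → 41.4 dB

41.4 dB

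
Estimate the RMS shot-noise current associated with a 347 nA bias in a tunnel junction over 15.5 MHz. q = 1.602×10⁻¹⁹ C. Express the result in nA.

1.31 nA

I_n = √(2qI·B)
2qI·B = 2 × 1.602×10⁻¹⁹ × 3.47×10⁻⁷ × 1.55×10⁷ = 1.72×10⁻¹⁸ A²
I_n = √(1.72×10⁻¹⁸) = 1.31×10⁻⁹ A = 1.31 nA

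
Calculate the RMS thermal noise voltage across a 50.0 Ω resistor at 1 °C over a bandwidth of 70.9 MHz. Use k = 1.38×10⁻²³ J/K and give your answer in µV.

7.32 µV

T = 1 °C + 273.15 = 274.15 K
V_n = √(4kTRB)
4kTRB = 4 × 1.38×10⁻²³ × 274.15 × 5.00×10¹ × 7.09×10⁷ = 5.36×10⁻¹¹ V²
V_n = √(5.36×10⁻¹¹) = 7.32×10⁻⁶ V = 7.32 µV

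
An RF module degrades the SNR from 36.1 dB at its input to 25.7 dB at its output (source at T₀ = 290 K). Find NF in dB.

10.4 dB

NF (dB) = SNR_in(dB) − SNR_out(dB) when the source is at T₀
NF = 36.1 − 25.7 = 10.4 dB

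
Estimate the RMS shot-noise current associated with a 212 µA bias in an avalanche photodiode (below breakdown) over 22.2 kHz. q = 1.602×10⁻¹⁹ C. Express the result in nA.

I_n = √(2qI·B)
2qI·B = 2 × 1.602×10⁻¹⁹ × 2.12×10⁻⁴ × 2.22×10⁴ = 1.51×10⁻¹⁸ A²
I_n = √(1.51×10⁻¹⁸) = 1.23×10⁻⁹ A = 1.23 nA

1.23 nA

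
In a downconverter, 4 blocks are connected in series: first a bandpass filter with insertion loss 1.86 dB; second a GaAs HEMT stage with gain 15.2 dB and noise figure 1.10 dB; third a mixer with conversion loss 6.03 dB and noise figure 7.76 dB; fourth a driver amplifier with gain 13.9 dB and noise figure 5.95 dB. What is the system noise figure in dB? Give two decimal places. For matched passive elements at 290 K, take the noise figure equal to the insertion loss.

4.40 dB

Convert to linear (a loss of L dB is a gain of −L dB): F_i = 10^(NF_i/10), G_i = 10^(G_i,dB/10)
  Stage 1: F_1 = 10^(1.86/10) = 1.535, G_1 = 10^(−1.86/10) = 0.6516
  Stage 2: F_2 = 10^(1.10/10) = 1.288, G_2 = 10^(15.2/10) = 33.11
  Stage 3: F_3 = 10^(7.76/10) = 5.970, G_3 = 10^(−6.03/10) = 0.2495
  Stage 4: F_4 = 10^(5.95/10) = 3.936, G_4 = 10^(13.9/10) = 24.55
Friis cascade:
  F = 1.535 + (1.288 − 1)/0.6516 + (5.970 − 1)/21.58 + (3.936 − 1)/5.383 = 2.753
NF = 10 log₁₀(2.753) = 4.40 dB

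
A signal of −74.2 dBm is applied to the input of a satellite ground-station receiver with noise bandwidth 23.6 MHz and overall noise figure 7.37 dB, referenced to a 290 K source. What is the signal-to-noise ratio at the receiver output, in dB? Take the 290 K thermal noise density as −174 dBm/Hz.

18.7 dB

Noise floor: N = −174 + 10 log₁₀(B) + NF
10 log₁₀(2.36×10⁷) = 73.73 dB
N = −174 + 73.73 + 7.37 = −92.90 dBm
SNR = P_sig − N = −74.2 − (−92.90) = 18.70 dB → 18.7 dB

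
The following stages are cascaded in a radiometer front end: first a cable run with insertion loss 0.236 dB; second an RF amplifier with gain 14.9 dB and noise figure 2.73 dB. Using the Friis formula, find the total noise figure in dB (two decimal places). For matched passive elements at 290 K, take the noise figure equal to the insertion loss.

Convert to linear (a loss of L dB is a gain of −L dB): F_i = 10^(NF_i/10), G_i = 10^(G_i,dB/10)
  Stage 1: F_1 = 10^(0.236/10) = 1.056, G_1 = 10^(−0.236/10) = 0.9471
  Stage 2: F_2 = 10^(2.73/10) = 1.875, G_2 = 10^(14.9/10) = 30.90
Friis cascade:
  F = 1.056 + (1.875 − 1)/0.9471 = 1.980
NF = 10 log₁₀(1.980) = 2.97 dB

2.97 dB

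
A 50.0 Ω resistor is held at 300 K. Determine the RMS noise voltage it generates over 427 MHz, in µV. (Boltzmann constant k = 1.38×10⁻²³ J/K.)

V_n = √(4kTRB)
4kTRB = 4 × 1.38×10⁻²³ × 300 × 5.00×10¹ × 4.27×10⁸ = 3.54×10⁻¹⁰ V²
V_n = √(3.54×10⁻¹⁰) = 1.88×10⁻⁵ V = 18.8 µV

18.8 µV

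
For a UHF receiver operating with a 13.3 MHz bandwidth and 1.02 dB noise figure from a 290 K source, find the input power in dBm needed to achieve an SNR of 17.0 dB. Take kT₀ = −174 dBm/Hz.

−84.7 dBm

Sensitivity = −174 + 10 log₁₀(B) + NF + SNR_min
= −174 + 71.24 + 1.02 + 17.0
= −84.74 dBm → −84.7 dBm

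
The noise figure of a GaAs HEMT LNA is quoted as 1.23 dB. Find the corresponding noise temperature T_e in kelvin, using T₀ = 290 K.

94.9 K

F = 10^(1.23/10) = 1.32739
T_e = (F − 1)·T₀ = (1.32739 − 1) × 290 = 94.9 K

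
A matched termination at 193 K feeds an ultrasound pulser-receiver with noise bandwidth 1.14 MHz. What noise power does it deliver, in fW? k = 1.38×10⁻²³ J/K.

3.04 fW

P_n = kTB = 1.38×10⁻²³ × 193 × 1.14×10⁶ = 3.04×10⁻¹⁵ W = 3.04 fW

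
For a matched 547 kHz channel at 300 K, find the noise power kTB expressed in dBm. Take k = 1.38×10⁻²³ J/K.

P_n = kTB = 1.38×10⁻²³ × 300 × 5.47×10⁵ = 2.26×10⁻¹⁵ W
In dBm: 10 log₁₀(2.26×10⁻¹⁵ / 10⁻³) = −116.5 dBm

−116.5 dBm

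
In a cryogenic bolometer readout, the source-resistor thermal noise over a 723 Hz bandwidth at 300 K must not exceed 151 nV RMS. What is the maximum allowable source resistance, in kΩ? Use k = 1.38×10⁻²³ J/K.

Johnson–Nyquist: V_n = √(4kTRB) ⇒ R = V_n² / (4kTB)
4kTB = 4 × 1.38×10⁻²³ × 300 × 7.23×10² = 1.20×10⁻¹⁷
R = (1.51×10⁻⁷)² / 1.20×10⁻¹⁷ = 1.90×10³ Ω = 1.90 kΩ

1.90 kΩ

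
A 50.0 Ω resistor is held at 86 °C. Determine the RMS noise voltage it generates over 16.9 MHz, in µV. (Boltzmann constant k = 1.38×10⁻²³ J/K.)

4.09 µV

T = 86 °C + 273.15 = 359.15 K
V_n = √(4kTRB)
4kTRB = 4 × 1.38×10⁻²³ × 359.15 × 5.00×10¹ × 1.69×10⁷ = 1.68×10⁻¹¹ V²
V_n = √(1.68×10⁻¹¹) = 4.09×10⁻⁶ V = 4.09 µV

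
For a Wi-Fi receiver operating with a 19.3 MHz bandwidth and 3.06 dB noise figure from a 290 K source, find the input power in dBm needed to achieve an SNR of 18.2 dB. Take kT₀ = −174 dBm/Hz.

Sensitivity = −174 + 10 log₁₀(B) + NF + SNR_min
= −174 + 72.86 + 3.06 + 18.2
= −79.88 dBm → −79.9 dBm

−79.9 dBm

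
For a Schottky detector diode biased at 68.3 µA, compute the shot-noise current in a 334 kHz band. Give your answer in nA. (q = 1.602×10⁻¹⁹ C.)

I_n = √(2qI·B)
2qI·B = 2 × 1.602×10⁻¹⁹ × 6.83×10⁻⁵ × 3.34×10⁵ = 7.31×10⁻¹⁸ A²
I_n = √(7.31×10⁻¹⁸) = 2.70×10⁻⁹ A = 2.70 nA

2.70 nA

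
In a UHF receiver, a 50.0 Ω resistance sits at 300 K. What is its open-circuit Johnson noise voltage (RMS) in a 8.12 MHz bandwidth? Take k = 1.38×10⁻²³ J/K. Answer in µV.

V_n = √(4kTRB)
4kTRB = 4 × 1.38×10⁻²³ × 300 × 5.00×10¹ × 8.12×10⁶ = 6.72×10⁻¹² V²
V_n = √(6.72×10⁻¹²) = 2.59×10⁻⁶ V = 2.59 µV

2.59 µV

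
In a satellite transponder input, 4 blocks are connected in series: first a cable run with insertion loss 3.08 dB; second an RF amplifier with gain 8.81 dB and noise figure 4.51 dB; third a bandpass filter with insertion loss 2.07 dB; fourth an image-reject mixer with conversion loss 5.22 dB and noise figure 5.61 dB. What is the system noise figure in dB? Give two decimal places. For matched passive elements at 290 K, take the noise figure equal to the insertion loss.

Convert to linear (a loss of L dB is a gain of −L dB): F_i = 10^(NF_i/10), G_i = 10^(G_i,dB/10)
  Stage 1: F_1 = 10^(3.08/10) = 2.032, G_1 = 10^(−3.08/10) = 0.4920
  Stage 2: F_2 = 10^(4.51/10) = 2.825, G_2 = 10^(8.81/10) = 7.603
  Stage 3: F_3 = 10^(2.07/10) = 1.611, G_3 = 10^(−2.07/10) = 0.6209
  Stage 4: F_4 = 10^(5.61/10) = 3.639, G_4 = 10^(−5.22/10) = 0.3006
Friis cascade:
  F = 2.032 + (2.825 − 1)/0.4920 + (1.611 − 1)/3.741 + (3.639 − 1)/2.323 = 7.041
NF = 10 log₁₀(7.041) = 8.48 dB

8.48 dB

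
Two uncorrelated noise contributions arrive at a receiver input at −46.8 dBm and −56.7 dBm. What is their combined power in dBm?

Convert to linear, add, convert back:
P₁ = 2.09×10⁻⁸ W, P₂ = 2.14×10⁻⁹ W
P_tot = 2.30×10⁻⁸ W → 10 log₁₀(P_tot / 10⁻³) = −46.4 dBm

−46.4 dBm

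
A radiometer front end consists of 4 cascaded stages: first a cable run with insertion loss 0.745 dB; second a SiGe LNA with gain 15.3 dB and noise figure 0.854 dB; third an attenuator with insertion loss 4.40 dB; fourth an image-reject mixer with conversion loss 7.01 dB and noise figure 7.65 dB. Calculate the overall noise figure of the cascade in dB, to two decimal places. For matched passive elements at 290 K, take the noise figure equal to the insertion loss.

Convert to linear (a loss of L dB is a gain of −L dB): F_i = 10^(NF_i/10), G_i = 10^(G_i,dB/10)
  Stage 1: F_1 = 10^(0.745/10) = 1.187, G_1 = 10^(−0.745/10) = 0.8424
  Stage 2: F_2 = 10^(0.854/10) = 1.217, G_2 = 10^(15.3/10) = 33.88
  Stage 3: F_3 = 10^(4.40/10) = 2.754, G_3 = 10^(−4.40/10) = 0.3631
  Stage 4: F_4 = 10^(7.65/10) = 5.821, G_4 = 10^(−7.01/10) = 0.1991
Friis cascade:
  F = 1.187 + (1.217 − 1)/0.8424 + (2.754 − 1)/28.54 + (5.821 − 1)/10.36 = 1.972
NF = 10 log₁₀(1.972) = 2.95 dB

2.95 dB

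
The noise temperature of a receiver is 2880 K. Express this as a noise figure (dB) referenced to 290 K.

10.39 dB

F = 1 + T_e/T₀ = 1 + 2880/290 = 10.931
NF = 10 log₁₀(10.931) = 10.39 dB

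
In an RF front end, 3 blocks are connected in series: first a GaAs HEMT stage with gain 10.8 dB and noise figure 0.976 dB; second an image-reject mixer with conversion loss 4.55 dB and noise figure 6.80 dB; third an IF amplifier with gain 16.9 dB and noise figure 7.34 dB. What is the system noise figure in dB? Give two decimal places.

Convert to linear (a loss of L dB is a gain of −L dB): F_i = 10^(NF_i/10), G_i = 10^(G_i,dB/10)
  Stage 1: F_1 = 10^(0.976/10) = 1.252, G_1 = 10^(10.8/10) = 12.02
  Stage 2: F_2 = 10^(6.80/10) = 4.786, G_2 = 10^(−4.55/10) = 0.3508
  Stage 3: F_3 = 10^(7.34/10) = 5.420, G_3 = 10^(16.9/10) = 48.98
Friis cascade:
  F = 1.252 + (4.786 − 1)/12.02 + (5.420 − 1)/4.217 = 2.615
NF = 10 log₁₀(2.615) = 4.17 dB

4.17 dB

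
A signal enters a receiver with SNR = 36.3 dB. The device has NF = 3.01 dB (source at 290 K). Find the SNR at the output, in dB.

33.29 dB

By definition F = SNR_in/SNR_out, so in dB: SNR_out = SNR_in − NF
SNR_out = 36.3 − 3.01 = 33.29 dB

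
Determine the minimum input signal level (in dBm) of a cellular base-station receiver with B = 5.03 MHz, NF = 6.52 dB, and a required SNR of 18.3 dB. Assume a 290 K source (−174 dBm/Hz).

Sensitivity = −174 + 10 log₁₀(B) + NF + SNR_min
= −174 + 67.02 + 6.52 + 18.3
= −82.16 dBm → −82.2 dBm

−82.2 dBm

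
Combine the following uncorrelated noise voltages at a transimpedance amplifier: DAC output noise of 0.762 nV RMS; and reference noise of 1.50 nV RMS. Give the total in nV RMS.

Uncorrelated sources add in power (mean-square): V_tot = √(ΣV_i²)
V_tot = √[(7.62×10⁻¹⁰)² + (1.50×10⁻⁹)²] = 1.68×10⁻⁹ V = 1.68 nV

1.68 nV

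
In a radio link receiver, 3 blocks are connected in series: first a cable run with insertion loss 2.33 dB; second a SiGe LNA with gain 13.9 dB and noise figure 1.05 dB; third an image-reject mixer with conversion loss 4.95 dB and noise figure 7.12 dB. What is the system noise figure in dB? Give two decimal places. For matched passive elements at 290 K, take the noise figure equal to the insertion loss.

Convert to linear (a loss of L dB is a gain of −L dB): F_i = 10^(NF_i/10), G_i = 10^(G_i,dB/10)
  Stage 1: F_1 = 10^(2.33/10) = 1.710, G_1 = 10^(−2.33/10) = 0.5848
  Stage 2: F_2 = 10^(1.05/10) = 1.274, G_2 = 10^(13.9/10) = 24.55
  Stage 3: F_3 = 10^(7.12/10) = 5.152, G_3 = 10^(−4.95/10) = 0.3199
Friis cascade:
  F = 1.710 + (1.274 − 1)/0.5848 + (5.152 − 1)/14.35 = 2.467
NF = 10 log₁₀(2.467) = 3.92 dB

3.92 dB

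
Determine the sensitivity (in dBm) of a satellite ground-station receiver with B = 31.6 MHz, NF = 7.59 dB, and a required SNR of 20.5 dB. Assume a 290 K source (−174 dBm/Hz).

Sensitivity = −174 + 10 log₁₀(B) + NF + SNR_min
= −174 + 75 + 7.59 + 20.5
= −70.91 dBm → −70.9 dBm

−70.9 dBm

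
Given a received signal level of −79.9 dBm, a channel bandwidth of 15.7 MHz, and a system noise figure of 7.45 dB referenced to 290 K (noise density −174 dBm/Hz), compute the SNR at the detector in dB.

Noise floor: N = −174 + 10 log₁₀(B) + NF
10 log₁₀(1.57×10⁷) = 71.96 dB
N = −174 + 71.96 + 7.45 = −94.59 dBm
SNR = P_sig − N = −79.9 − (−94.59) = 14.69 dB → 14.7 dB

14.7 dB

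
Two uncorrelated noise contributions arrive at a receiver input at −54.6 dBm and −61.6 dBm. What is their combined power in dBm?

Convert to linear, add, convert back:
P₁ = 3.47×10⁻⁹ W, P₂ = 6.92×10⁻¹⁰ W
P_tot = 4.16×10⁻⁹ W → 10 log₁₀(P_tot / 10⁻³) = −53.8 dBm

−53.8 dBm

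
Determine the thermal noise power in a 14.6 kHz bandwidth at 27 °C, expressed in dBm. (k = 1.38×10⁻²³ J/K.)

T = 27 °C + 273.15 = 300.15 K
P_n = kTB = 1.38×10⁻²³ × 300.15 × 1.46×10⁴ = 6.05×10⁻¹⁷ W
In dBm: 10 log₁₀(6.05×10⁻¹⁷ / 10⁻³) = −132.2 dBm

−132.2 dBm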